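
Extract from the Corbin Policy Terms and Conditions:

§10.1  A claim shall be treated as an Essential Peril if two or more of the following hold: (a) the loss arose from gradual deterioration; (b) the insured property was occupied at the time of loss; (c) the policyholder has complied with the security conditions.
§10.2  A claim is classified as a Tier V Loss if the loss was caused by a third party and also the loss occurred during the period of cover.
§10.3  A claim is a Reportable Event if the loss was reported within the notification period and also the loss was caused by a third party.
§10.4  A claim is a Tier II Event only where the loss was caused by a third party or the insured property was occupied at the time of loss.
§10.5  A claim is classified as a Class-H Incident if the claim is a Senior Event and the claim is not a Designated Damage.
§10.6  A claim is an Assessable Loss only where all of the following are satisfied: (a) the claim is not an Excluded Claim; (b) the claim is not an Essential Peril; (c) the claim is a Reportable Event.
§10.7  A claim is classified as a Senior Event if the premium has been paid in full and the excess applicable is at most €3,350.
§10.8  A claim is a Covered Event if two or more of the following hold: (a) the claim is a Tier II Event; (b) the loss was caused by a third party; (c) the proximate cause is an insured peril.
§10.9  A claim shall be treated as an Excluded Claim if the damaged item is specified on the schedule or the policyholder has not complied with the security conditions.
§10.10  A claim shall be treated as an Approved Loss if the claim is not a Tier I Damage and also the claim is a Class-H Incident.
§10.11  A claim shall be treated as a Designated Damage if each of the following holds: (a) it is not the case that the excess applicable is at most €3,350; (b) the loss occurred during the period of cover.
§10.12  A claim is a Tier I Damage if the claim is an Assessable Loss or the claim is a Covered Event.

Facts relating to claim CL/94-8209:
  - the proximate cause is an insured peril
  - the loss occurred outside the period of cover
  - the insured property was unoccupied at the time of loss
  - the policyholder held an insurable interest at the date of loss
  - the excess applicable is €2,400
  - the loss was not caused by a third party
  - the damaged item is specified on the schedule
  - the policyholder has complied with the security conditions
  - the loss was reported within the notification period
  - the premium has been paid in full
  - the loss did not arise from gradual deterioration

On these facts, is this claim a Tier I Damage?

§10.9 — Excluded Claim: [the damaged item is specified on the schedule? yes] OR [the policyholder has not complied with the security conditions? no] → satisfied.
§10.1 — Essential Peril: the loss arose from gradual deterioration? no; the insured property was occupied at the time of loss? no; the policyholder has complied with the security conditions? yes — 1 of 3 hold (need ≥2) → not satisfied.
§10.3 — Reportable Event: [the loss was reported within the notification period? yes] AND [the loss was caused by a third party? no] → not satisfied.
§10.6 — Assessable Loss: [not an Excluded Claim (§10.9)? no] AND [not an Essential Peril (§10.1)? yes] AND [Reportable Event (§10.3)? no] → not satisfied.
§10.4 — Tier II Event: [the loss was caused by a third party? no] OR [the insured property was occupied at the time of loss? no] → not satisfied.
§10.8 — Covered Event: Tier II Event (§10.4)? no; the loss was caused by a third party? no; the proximate cause is an insured peril? yes — 1 of 3 hold (need ≥2) → not satisfied.
§10.12 — Tier I Damage: [Assessable Loss (§10.6)? no] OR [Covered Event (§10.8)? no] → not satisfied.

No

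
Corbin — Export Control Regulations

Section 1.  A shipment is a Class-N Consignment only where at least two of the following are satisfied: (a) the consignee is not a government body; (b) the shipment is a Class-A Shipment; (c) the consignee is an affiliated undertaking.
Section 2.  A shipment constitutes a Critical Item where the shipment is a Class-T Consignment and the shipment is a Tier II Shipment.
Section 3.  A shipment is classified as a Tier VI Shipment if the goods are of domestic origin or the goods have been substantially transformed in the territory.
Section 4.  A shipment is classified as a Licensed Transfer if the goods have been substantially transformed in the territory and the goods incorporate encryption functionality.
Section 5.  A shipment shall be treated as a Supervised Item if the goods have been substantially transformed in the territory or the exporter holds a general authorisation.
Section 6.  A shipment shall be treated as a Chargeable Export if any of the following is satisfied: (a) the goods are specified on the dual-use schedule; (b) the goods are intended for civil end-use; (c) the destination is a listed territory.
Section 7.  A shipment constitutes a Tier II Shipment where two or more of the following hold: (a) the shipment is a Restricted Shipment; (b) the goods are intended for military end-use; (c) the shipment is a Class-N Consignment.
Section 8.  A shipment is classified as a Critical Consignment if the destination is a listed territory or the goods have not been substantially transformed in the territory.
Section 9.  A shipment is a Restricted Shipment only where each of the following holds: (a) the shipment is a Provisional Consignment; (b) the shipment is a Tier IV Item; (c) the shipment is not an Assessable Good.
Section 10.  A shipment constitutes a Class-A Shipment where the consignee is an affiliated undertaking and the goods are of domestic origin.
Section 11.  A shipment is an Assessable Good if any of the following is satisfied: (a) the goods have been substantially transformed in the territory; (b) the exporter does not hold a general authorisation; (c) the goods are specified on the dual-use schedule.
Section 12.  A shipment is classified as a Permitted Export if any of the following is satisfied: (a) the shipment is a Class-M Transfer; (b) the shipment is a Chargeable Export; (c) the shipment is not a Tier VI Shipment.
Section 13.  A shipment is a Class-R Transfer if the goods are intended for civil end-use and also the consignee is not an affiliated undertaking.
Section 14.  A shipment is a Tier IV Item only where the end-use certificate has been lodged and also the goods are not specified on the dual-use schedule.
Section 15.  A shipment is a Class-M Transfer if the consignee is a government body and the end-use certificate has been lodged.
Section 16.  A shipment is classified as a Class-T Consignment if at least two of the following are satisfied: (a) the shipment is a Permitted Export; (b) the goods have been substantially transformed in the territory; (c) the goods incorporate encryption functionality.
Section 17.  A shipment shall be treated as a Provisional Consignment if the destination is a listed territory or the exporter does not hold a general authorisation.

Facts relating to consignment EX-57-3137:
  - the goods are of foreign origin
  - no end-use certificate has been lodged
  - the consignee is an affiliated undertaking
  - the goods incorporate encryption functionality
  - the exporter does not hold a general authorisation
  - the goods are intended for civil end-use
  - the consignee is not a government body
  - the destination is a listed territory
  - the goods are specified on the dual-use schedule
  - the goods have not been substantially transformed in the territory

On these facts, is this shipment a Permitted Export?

Yes

section 15 — Class-M Transfer: [the consignee is a government body? no] AND [the end-use certificate has been lodged? no] → not satisfied.
section 6 — Chargeable Export: [the goods are specified on the dual-use schedule? yes] OR [the goods are intended for civil end-use? yes] OR [the destination is a listed territory? yes] → satisfied.
section 3 — Tier VI Shipment: [the goods are of domestic origin? no] OR [the goods have been substantially transformed in the territory? no] → not satisfied.
section 12 — Permitted Export: [Class-M Transfer (section 15)? no] OR [Chargeable Export (section 6)? yes] OR [not a Tier VI Shipment (section 3)? yes] → satisfied.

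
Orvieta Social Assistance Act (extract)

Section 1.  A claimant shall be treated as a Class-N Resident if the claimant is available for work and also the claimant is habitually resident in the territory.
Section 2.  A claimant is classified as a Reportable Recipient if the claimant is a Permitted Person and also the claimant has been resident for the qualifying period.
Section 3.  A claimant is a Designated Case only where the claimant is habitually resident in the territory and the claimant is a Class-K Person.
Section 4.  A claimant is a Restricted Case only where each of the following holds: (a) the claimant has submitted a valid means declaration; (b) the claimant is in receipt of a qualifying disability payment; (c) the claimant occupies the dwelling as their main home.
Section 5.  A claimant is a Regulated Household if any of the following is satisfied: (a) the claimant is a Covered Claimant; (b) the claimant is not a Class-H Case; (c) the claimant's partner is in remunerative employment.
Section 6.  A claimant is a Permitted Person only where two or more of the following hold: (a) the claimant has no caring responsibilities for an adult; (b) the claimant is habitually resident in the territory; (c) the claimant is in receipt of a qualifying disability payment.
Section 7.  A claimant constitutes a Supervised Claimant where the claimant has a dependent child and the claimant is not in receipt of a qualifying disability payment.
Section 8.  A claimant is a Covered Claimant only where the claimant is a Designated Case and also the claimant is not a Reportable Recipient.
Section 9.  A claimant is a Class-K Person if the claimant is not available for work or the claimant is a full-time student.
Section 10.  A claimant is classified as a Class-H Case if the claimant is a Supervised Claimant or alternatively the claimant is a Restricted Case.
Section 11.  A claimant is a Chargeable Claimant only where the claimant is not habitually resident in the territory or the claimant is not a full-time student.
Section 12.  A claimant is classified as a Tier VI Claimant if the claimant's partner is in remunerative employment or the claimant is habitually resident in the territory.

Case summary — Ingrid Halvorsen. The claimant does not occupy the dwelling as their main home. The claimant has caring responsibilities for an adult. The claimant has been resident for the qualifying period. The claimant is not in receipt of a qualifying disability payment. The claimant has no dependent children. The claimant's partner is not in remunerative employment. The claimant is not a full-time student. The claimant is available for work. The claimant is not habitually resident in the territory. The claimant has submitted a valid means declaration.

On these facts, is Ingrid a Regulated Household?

section 9 — Class-K Person: [the claimant is not available for work? no] OR [the claimant is a full-time student? no] → not satisfied.
section 3 — Designated Case: [the claimant is habitually resident in the territory? no] AND [Class-K Person (section 9)? no] → not satisfied.
section 6 — Permitted Person: the claimant has no caring responsibilities for an adult? no; the claimant is habitually resident in the territory? no; the claimant is in receipt of a qualifying disability payment? no — 0 of 3 hold (need ≥2) → not satisfied.
section 2 — Reportable Recipient: [Permitted Person (section 6)? no] AND [the claimant has been resident for the qualifying period? yes] → not satisfied.
section 8 — Covered Claimant: [Designated Case (section 3)? no] AND [not a Reportable Recipient (section 2)? yes] → not satisfied.
section 7 — Supervised Claimant: [the claimant has a dependent child? no] AND [the claimant is not in receipt of a qualifying disability payment? yes] → not satisfied.
section 4 — Restricted Case: [the claimant has submitted a valid means declaration? yes] AND [the claimant is in receipt of a qualifying disability payment? no] AND [the claimant occupies the dwelling as their main home? no] → not satisfied.
section 10 — Class-H Case: [Supervised Claimant (section 7)? no] OR [Restricted Case (section 4)? no] → not satisfied.
section 5 — Regulated Household: [Covered Claimant (section 8)? no] OR [not a Class-H Case (section 10)? yes] OR [the claimant's partner is in remunerative employment? no] → satisfied.

Yes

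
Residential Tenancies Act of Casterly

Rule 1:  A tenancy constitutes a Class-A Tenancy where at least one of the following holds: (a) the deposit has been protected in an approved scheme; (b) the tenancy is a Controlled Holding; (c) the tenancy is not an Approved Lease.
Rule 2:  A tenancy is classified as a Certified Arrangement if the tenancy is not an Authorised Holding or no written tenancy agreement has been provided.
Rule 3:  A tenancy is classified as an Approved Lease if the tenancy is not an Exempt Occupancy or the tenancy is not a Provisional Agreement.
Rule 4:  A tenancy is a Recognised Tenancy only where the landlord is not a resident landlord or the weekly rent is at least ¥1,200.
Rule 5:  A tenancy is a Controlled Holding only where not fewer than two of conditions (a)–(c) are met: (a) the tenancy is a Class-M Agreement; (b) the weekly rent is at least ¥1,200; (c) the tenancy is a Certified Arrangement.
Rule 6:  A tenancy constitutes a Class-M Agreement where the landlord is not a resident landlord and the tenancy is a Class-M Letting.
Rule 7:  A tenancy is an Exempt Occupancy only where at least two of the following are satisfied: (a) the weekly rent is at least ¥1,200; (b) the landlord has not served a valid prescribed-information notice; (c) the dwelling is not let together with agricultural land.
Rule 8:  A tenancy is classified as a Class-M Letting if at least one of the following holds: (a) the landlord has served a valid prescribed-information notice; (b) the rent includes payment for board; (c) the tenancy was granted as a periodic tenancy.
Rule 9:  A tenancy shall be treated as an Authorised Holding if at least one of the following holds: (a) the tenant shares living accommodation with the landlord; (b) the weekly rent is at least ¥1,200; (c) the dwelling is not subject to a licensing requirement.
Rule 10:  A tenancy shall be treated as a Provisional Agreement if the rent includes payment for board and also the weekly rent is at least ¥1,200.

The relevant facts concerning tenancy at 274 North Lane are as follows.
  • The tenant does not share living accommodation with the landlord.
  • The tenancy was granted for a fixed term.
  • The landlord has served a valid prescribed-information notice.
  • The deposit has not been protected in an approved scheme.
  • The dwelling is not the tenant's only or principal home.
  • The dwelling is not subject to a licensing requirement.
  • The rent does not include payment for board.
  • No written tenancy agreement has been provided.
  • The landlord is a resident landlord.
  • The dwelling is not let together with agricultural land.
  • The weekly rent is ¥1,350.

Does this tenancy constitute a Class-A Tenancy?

Yes

rule 8 — Class-M Letting: [the landlord has served a valid prescribed-information notice? yes] OR [the rent includes payment for board? no] OR [the tenancy was granted as a periodic tenancy? no] → satisfied.
rule 6 — Class-M Agreement: [the landlord is not a resident landlord? no] AND [Class-M Letting (rule 8)? yes] → not satisfied.
rule 9 — Authorised Holding: [the tenant shares living accommodation with the landlord? no] OR [weekly rent: ¥1,350 ≥ ¥1,200? yes] OR [the dwelling is not subject to a licensing requirement? yes] → satisfied.
rule 2 — Certified Arrangement: [not an Authorised Holding (rule 9)? no] OR [no written tenancy agreement has been provided? yes] → satisfied.
rule 5 — Controlled Holding: Class-M Agreement (rule 6)? no; weekly rent: ¥1,350 ≥ ¥1,200? yes; Certified Arrangement (rule 2)? yes — 2 of 3 hold (need ≥2) → satisfied.
rule 7 — Exempt Occupancy: weekly rent: ¥1,350 ≥ ¥1,200? yes; the landlord has not served a valid prescribed-information notice? no; the dwelling is not let together with agricultural land? yes — 2 of 3 hold (need ≥2) → satisfied.
rule 10 — Provisional Agreement: [the rent includes payment for board? no] AND [weekly rent: ¥1,350 ≥ ¥1,200? yes] → not satisfied.
rule 3 — Approved Lease: [not an Exempt Occupancy (rule 7)? no] OR [not a Provisional Agreement (rule 10)? yes] → satisfied.
rule 1 — Class-A Tenancy: [the deposit has been protected in an approved scheme? no] OR [Controlled Holding (rule 5)? yes] OR [not an Approved Lease (rule 3)? no] → satisfied.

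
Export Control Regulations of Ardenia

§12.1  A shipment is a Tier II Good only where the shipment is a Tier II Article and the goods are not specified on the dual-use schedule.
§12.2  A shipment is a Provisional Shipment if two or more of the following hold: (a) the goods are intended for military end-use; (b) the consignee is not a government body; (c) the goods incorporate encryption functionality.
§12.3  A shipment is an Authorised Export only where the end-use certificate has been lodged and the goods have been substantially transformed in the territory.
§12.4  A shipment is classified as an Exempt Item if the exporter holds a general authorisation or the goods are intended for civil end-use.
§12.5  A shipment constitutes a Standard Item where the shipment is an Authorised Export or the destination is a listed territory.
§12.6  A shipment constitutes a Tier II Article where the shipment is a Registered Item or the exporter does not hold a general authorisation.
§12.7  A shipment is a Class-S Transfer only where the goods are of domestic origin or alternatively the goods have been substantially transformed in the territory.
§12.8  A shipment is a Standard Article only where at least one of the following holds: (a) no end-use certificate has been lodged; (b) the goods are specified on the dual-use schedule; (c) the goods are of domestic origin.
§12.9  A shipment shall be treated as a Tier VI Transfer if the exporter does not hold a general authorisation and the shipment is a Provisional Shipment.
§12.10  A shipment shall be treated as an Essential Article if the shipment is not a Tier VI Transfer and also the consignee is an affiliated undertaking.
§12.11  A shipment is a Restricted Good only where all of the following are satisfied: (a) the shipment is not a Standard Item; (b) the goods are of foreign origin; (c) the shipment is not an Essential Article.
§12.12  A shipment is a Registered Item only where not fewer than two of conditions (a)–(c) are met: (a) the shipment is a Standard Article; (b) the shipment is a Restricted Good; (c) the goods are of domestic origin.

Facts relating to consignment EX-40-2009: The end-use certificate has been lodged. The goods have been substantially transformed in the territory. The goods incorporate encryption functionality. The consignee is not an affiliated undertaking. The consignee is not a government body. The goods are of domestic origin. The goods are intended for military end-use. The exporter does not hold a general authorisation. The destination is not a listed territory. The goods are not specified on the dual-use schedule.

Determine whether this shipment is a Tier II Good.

§12.8 — Standard Article: [no end-use certificate has been lodged? no] OR [the goods are specified on the dual-use schedule? no] OR [the goods are of domestic origin? yes] → satisfied.
§12.3 — Authorised Export: [the end-use certificate has been lodged? yes] AND [the goods have been substantially transformed in the territory? yes] → satisfied.
§12.5 — Standard Item: [Authorised Export (§12.3)? yes] OR [the destination is a listed territory? no] → satisfied.
§12.2 — Provisional Shipment: the goods are intended for military end-use? yes; the consignee is not a government body? yes; the goods incorporate encryption functionality? yes — 3 of 3 hold (need ≥2) → satisfied.
§12.9 — Tier VI Transfer: [the exporter does not hold a general authorisation? yes] AND [Provisional Shipment (§12.2)? yes] → satisfied.
§12.10 — Essential Article: [not a Tier VI Transfer (§12.9)? no] AND [the consignee is an affiliated undertaking? no] → not satisfied.
§12.11 — Restricted Good: [not a Standard Item (§12.5)? no] AND [the goods are of foreign origin? no] AND [not an Essential Article (§12.10)? yes] → not satisfied.
§12.12 — Registered Item: Standard Article (§12.8)? yes; Restricted Good (§12.11)? no; the goods are of domestic origin? yes — 2 of 3 hold (need ≥2) → satisfied.
§12.6 — Tier II Article: [Registered Item (§12.12)? yes] OR [the exporter does not hold a general authorisation? yes] → satisfied.
§12.1 — Tier II Good: [Tier II Article (§12.6)? yes] AND [the goods are not specified on the dual-use schedule? yes] → satisfied.

Yes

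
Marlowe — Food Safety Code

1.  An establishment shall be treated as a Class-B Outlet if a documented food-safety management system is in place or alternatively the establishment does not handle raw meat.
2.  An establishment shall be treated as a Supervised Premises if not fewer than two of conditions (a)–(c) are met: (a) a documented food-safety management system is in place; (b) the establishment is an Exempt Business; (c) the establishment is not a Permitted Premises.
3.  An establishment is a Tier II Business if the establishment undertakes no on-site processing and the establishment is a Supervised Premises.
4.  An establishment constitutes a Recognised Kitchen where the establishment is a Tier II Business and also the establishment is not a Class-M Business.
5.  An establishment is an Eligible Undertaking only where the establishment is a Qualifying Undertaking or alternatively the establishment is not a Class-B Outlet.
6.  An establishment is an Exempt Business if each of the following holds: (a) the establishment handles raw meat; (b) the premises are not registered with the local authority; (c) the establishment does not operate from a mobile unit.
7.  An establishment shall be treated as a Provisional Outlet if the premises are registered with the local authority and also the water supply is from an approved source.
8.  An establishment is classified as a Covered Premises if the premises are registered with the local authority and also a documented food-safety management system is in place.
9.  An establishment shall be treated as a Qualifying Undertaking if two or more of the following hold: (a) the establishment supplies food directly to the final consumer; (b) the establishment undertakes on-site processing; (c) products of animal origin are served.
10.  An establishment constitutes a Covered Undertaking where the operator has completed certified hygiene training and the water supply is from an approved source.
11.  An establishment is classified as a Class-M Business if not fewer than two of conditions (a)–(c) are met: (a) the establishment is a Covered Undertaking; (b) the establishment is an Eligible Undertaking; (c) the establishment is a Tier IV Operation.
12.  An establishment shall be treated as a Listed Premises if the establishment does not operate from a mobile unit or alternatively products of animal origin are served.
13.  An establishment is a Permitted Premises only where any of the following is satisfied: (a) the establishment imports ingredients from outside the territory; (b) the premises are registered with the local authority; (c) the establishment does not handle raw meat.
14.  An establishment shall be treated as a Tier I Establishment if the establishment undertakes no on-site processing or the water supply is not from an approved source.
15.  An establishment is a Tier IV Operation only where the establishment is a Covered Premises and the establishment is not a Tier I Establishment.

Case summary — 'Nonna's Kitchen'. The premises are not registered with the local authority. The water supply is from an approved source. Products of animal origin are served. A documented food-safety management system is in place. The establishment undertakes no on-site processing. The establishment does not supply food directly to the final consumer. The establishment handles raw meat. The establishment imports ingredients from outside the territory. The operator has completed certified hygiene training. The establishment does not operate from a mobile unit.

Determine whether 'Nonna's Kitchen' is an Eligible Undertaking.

Under paragraph 9: the establishment supplies food directly to the final consumer? no; the establishment undertakes on-site processing? no; products of animal origin are served? yes — 1 of 3 hold (need ≥2) → not satisfied.
Under paragraph 1: a documented food-safety management system is in place? yes; or the establishment does not handle raw meat? no. So the establishment is a Class-B Outlet.
Under paragraph 5: Qualifying Undertaking (paragraph 9)? no; or not a Class-B Outlet (paragraph 1)? no. So the establishment is not an Eligible Undertaking.

No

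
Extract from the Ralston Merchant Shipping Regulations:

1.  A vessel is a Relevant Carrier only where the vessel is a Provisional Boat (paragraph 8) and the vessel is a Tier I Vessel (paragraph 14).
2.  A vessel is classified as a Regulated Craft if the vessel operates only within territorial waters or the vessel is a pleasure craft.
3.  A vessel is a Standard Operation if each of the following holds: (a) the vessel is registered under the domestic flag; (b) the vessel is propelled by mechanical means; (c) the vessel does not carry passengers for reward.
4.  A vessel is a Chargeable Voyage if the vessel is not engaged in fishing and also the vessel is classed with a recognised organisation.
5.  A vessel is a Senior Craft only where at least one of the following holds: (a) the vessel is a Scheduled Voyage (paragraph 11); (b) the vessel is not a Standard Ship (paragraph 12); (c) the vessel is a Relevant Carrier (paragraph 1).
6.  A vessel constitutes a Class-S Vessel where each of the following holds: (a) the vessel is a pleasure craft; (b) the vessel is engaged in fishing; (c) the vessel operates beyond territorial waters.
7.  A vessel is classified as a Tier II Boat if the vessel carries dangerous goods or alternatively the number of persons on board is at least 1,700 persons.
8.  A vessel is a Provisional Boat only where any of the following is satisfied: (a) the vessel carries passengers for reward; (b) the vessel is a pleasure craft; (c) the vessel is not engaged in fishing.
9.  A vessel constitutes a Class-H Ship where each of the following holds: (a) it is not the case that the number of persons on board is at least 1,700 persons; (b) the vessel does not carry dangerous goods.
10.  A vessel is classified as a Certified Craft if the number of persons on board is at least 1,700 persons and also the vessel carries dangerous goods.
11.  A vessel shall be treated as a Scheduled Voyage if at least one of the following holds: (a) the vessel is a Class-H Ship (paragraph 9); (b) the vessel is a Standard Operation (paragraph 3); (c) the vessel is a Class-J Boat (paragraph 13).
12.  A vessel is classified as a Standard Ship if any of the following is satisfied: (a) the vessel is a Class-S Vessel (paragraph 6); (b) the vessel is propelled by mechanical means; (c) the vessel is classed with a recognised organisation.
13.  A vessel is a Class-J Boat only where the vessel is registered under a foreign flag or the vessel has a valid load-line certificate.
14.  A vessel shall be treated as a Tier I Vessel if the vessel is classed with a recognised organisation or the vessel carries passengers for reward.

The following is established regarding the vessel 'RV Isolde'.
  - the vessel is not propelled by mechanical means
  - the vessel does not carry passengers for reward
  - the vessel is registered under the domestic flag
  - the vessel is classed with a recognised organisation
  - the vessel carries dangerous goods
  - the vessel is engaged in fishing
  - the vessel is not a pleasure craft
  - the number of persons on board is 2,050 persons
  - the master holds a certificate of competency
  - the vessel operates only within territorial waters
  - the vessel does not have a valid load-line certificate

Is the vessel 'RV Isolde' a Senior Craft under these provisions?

No

Under paragraph 9: number of persons on board: 2,050 persons ≥ 1,700 persons? yes, so negated condition no; and the vessel does not carry dangerous goods? no. So the vessel is not a Class-H Ship.
Under paragraph 3: the vessel is registered under the domestic flag? yes; and the vessel is propelled by mechanical means? no; and the vessel does not carry passengers for reward? yes. So the vessel is not a Standard Operation.
Under paragraph 13: the vessel is registered under a foreign flag? no; or the vessel has a valid load-line certificate? no. So the vessel is not a Class-J Boat.
Under paragraph 11: Class-H Ship (paragraph 9)? no; or Standard Operation (paragraph 3)? no; or Class-J Boat (paragraph 13)? no. So the vessel is not a Scheduled Voyage.
Under paragraph 6: the vessel is a pleasure craft? no; and the vessel is engaged in fishing? yes; and the vessel operates beyond territorial waters? no. So the vessel is not a Class-S Vessel.
Under paragraph 12: Class-S Vessel (paragraph 6)? no; or the vessel is propelled by mechanical means? no; or the vessel is classed with a recognised organisation? yes. So the vessel is a Standard Ship.
Under paragraph 8: the vessel carries passengers for reward? no; or the vessel is a pleasure craft? no; or the vessel is not engaged in fishing? no. So the vessel is not a Provisional Boat.
Under paragraph 14: the vessel is classed with a recognised organisation? yes; or the vessel carries passengers for reward? no. So the vessel is a Tier I Vessel.
Under paragraph 1: Provisional Boat (paragraph 8)? no; and Tier I Vessel (paragraph 14)? yes. So the vessel is not a Relevant Carrier.
Under paragraph 5: Scheduled Voyage (paragraph 11)? no; or not a Standard Ship (paragraph 12)? no; or Relevant Carrier (paragraph 1)? no. So the vessel is not a Senior Craft.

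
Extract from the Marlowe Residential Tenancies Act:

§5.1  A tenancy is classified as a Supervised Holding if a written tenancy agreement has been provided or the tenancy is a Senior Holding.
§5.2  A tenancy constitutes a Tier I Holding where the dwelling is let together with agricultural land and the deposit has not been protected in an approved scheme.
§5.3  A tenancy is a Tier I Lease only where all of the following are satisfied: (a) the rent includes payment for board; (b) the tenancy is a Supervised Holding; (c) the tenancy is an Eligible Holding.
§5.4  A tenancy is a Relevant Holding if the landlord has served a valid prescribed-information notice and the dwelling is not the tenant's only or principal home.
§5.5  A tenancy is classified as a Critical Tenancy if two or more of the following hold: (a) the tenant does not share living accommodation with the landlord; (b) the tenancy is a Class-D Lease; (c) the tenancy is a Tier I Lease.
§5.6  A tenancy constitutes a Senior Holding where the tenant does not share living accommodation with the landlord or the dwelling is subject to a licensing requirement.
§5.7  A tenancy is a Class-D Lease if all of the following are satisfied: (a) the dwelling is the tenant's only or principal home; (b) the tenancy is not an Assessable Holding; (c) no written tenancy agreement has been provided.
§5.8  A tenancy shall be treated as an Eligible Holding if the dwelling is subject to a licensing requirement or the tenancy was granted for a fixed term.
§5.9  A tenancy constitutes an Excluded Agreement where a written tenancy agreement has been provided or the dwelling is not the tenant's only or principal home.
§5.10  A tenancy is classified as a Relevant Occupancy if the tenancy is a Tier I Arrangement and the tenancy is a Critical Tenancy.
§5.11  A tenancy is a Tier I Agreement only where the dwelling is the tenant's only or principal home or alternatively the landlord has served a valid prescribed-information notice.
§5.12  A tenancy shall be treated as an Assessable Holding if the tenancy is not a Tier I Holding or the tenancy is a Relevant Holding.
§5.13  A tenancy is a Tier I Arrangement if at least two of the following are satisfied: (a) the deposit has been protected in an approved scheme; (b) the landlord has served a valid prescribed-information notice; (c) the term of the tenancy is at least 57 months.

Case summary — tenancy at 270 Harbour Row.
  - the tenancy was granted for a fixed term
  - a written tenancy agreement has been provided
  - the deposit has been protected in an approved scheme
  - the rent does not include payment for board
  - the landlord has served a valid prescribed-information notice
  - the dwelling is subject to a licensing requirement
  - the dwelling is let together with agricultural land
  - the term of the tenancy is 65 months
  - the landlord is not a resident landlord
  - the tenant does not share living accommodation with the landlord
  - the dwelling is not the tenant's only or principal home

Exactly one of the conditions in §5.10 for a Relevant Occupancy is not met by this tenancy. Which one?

§5.13 — Tier I Arrangement: the deposit has been protected in an approved scheme? yes; the landlord has served a valid prescribed-information notice? yes; term of the tenancy: 65 months ≥ 57 months? yes — 3 of 3 hold (need ≥2) → satisfied.
§5.2 — Tier I Holding: [the dwelling is let together with agricultural land? yes] AND [the deposit has not been protected in an approved scheme? no] → not satisfied.
§5.4 — Relevant Holding: [the landlord has served a valid prescribed-information notice? yes] AND [the dwelling is not the tenant's only or principal home? yes] → satisfied.
§5.12 — Assessable Holding: [not a Tier I Holding (§5.2)? yes] OR [Relevant Holding (§5.4)? yes] → satisfied.
§5.7 — Class-D Lease: [the dwelling is the tenant's only or principal home? no] AND [not an Assessable Holding (§5.12)? no] AND [no written tenancy agreement has been provided? no] → not satisfied.
§5.6 — Senior Holding: [the tenant does not share living accommodation with the landlord? yes] OR [the dwelling is subject to a licensing requirement? yes] → satisfied.
§5.1 — Supervised Holding: [a written tenancy agreement has been provided? yes] OR [Senior Holding (§5.6)? yes] → satisfied.
§5.8 — Eligible Holding: [the dwelling is subject to a licensing requirement? yes] OR [the tenancy was granted for a fixed term? yes] → satisfied.
§5.3 — Tier I Lease: [the rent includes payment for board? no] AND [Supervised Holding (§5.1)? yes] AND [Eligible Holding (§5.8)? yes] → not satisfied.
§5.5 — Critical Tenancy: the tenant does not share living accommodation with the landlord? yes; Class-D Lease (§5.7)? no; Tier I Lease (§5.3)? no — 1 of 3 hold (need ≥2) → not satisfied.
§5.10 — Relevant Occupancy: [Tier I Arrangement (§5.13)? yes] AND [Critical Tenancy (§5.5)? no] → not satisfied.

Critical Tenancy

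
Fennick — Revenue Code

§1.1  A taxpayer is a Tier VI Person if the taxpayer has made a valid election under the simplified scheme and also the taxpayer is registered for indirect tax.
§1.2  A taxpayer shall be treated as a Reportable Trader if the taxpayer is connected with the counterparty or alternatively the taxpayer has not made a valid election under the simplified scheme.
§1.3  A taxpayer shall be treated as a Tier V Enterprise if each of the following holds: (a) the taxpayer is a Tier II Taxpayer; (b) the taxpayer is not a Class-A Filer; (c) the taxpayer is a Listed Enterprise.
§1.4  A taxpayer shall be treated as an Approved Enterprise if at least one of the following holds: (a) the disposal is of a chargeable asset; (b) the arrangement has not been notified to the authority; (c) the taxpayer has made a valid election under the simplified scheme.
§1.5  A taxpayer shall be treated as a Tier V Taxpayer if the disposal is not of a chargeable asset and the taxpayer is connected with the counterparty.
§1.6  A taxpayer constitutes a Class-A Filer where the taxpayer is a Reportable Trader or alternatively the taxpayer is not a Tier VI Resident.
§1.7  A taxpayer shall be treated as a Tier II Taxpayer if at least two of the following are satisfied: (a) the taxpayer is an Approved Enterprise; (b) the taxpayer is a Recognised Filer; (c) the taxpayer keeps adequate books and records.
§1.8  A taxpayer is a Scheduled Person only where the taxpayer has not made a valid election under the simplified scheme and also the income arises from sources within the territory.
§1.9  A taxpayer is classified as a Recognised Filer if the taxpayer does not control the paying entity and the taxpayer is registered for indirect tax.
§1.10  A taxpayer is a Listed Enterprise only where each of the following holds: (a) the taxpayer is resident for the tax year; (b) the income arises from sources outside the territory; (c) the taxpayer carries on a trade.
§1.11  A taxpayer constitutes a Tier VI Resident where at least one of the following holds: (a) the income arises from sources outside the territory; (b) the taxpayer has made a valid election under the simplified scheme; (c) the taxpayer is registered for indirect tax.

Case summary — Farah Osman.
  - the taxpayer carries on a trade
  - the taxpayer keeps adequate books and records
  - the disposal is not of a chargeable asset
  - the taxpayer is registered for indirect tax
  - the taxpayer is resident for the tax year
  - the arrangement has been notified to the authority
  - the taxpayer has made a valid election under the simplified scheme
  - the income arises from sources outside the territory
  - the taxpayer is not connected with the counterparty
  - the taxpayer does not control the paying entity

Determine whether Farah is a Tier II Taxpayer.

Yes

§1.4 — Approved Enterprise: [the disposal is of a chargeable asset? no] OR [the arrangement has not been notified to the authority? no] OR [the taxpayer has made a valid election under the simplified scheme? yes] → satisfied.
§1.9 — Recognised Filer: [the taxpayer does not control the paying entity? yes] AND [the taxpayer is registered for indirect tax? yes] → satisfied.
§1.7 — Tier II Taxpayer: Approved Enterprise (§1.4)? yes; Recognised Filer (§1.9)? yes; the taxpayer keeps adequate books and records? yes — 3 of 3 hold (need ≥2) → satisfied.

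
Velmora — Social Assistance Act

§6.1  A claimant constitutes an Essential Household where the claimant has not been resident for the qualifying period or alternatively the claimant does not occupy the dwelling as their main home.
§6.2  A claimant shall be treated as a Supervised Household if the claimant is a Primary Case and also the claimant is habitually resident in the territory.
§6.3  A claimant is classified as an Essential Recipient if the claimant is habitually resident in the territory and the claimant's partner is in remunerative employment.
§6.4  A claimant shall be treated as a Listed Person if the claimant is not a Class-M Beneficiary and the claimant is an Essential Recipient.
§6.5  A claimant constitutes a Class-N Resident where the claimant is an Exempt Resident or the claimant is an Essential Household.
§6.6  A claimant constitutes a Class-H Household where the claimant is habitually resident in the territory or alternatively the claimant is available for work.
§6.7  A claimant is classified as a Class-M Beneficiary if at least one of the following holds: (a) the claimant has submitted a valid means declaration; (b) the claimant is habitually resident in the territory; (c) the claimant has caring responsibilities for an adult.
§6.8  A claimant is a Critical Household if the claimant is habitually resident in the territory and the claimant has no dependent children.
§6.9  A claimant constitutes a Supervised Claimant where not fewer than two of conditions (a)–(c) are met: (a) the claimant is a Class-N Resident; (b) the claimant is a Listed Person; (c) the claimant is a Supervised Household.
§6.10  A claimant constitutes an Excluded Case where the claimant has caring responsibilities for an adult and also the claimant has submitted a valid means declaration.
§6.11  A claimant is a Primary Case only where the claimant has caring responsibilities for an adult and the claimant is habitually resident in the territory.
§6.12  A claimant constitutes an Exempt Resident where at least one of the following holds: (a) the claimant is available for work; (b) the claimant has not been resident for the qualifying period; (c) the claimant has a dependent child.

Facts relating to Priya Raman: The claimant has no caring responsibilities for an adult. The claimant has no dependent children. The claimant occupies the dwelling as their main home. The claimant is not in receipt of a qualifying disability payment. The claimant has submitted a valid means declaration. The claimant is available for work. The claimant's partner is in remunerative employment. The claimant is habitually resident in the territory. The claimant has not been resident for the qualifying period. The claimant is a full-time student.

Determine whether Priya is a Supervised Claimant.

No

Under §6.12: the claimant is available for work? yes; or the claimant has not been resident for the qualifying period? yes; or the claimant has a dependent child? no. So the claimant is an Exempt Resident.
Under §6.1: the claimant has not been resident for the qualifying period? yes; or the claimant does not occupy the dwelling as their main home? no. So the claimant is an Essential Household.
Under §6.5: Exempt Resident (§6.12)? yes; or Essential Household (§6.1)? yes. So the claimant is a Class-N Resident.
Under §6.7: the claimant has submitted a valid means declaration? yes; or the claimant is habitually resident in the territory? yes; or the claimant has caring responsibilities for an adult? no. So the claimant is a Class-M Beneficiary.
Under §6.3: the claimant is habitually resident in the territory? yes; and the claimant's partner is in remunerative employment? yes. So the claimant is an Essential Recipient.
Under §6.4: not a Class-M Beneficiary (§6.7)? no; and Essential Recipient (§6.3)? yes. So the claimant is not a Listed Person.
Under §6.11: the claimant has caring responsibilities for an adult? no; and the claimant is habitually resident in the territory? yes. So the claimant is not a Primary Case.
Under §6.2: Primary Case (§6.11)? no; and the claimant is habitually resident in the territory? yes. So the claimant is not a Supervised Household.
Under §6.9: Class-N Resident (§6.5)? yes; Listed Person (§6.4)? no; Supervised Household (§6.2)? no — 1 of 3 hold (need ≥2) → not satisfied.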